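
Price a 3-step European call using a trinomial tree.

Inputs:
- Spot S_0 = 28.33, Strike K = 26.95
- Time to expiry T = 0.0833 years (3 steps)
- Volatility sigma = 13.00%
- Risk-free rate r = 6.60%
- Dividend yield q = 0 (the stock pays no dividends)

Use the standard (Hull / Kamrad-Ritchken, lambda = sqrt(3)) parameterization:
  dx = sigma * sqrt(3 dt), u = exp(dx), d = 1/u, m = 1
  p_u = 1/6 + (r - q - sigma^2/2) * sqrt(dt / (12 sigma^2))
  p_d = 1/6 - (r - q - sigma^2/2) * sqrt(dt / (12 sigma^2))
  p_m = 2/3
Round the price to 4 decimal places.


Answer: Price = V(0,0) = 1.5607

Derivation:
dt = T/N = 0.027767; dx = sigma*sqrt(3*dt) = 0.037520
u = exp(dx) = 1.038233; d = 1/u = 0.963175
p_u = 0.187961, p_m = 0.666667, p_d = 0.145372
Discount per step: exp(-r*dt) = 0.998169
Stock lattice S(k, j) with j the centered position index:
  k=0: S(0,+0) = 28.3300
  k=1: S(1,-1) = 27.2867; S(1,+0) = 28.3300; S(1,+1) = 29.4131
  k=2: S(2,-2) = 26.2819; S(2,-1) = 27.2867; S(2,+0) = 28.3300; S(2,+1) = 29.4131; S(2,+2) = 30.5377
  k=3: S(3,-3) = 25.3141; S(3,-2) = 26.2819; S(3,-1) = 27.2867; S(3,+0) = 28.3300; S(3,+1) = 29.4131; S(3,+2) = 30.5377; S(3,+3) = 31.7052
Terminal payoffs V(N, j) = max(S_T - K, 0):
  V(3,-3) = 0.000000; V(3,-2) = 0.000000; V(3,-1) = 0.336745; V(3,+0) = 1.380000; V(3,+1) = 2.463142; V(3,+2) = 3.587695; V(3,+3) = 4.755244
Backward induction: V(k, j) = exp(-r*dt) * [p_u * V(k+1, j+1) + p_m * V(k+1, j) + p_d * V(k+1, j-1)]
  V(2,-2) = exp(-r*dt) * [p_u*0.336745 + p_m*0.000000 + p_d*0.000000] = 0.063179
  V(2,-1) = exp(-r*dt) * [p_u*1.380000 + p_m*0.336745 + p_d*0.000000] = 0.482998
  V(2,+0) = exp(-r*dt) * [p_u*2.463142 + p_m*1.380000 + p_d*0.336745] = 1.429307
  V(2,+1) = exp(-r*dt) * [p_u*3.587695 + p_m*2.463142 + p_d*1.380000] = 2.512448
  V(2,+2) = exp(-r*dt) * [p_u*4.755244 + p_m*3.587695 + p_d*2.463142] = 3.637000
  V(1,-1) = exp(-r*dt) * [p_u*1.429307 + p_m*0.482998 + p_d*0.063179] = 0.598739
  V(1,+0) = exp(-r*dt) * [p_u*2.512448 + p_m*1.429307 + p_d*0.482998] = 1.492591
  V(1,+1) = exp(-r*dt) * [p_u*3.637000 + p_m*2.512448 + p_d*1.429307] = 2.561663
  V(0,+0) = exp(-r*dt) * [p_u*2.561663 + p_m*1.492591 + p_d*0.598739] = 1.560732


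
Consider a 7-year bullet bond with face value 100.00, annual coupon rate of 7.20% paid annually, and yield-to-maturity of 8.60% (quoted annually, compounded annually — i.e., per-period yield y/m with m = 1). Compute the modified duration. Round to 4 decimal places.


Coupon per period c = face * coupon_rate / m = 7.200000
Periods per year m = 1; per-period yield y/m = 0.086000
Number of cashflows N = 7
Cashflows (t years, CF_t, discount factor 1/(1+y/m)^(m*t), PV):
  t = 1.0000: CF_t = 7.200000, DF = 0.920810, PV = 6.629834
  t = 2.0000: CF_t = 7.200000, DF = 0.847892, PV = 6.104820
  t = 3.0000: CF_t = 7.200000, DF = 0.780747, PV = 5.621381
  t = 4.0000: CF_t = 7.200000, DF = 0.718920, PV = 5.176226
  t = 5.0000: CF_t = 7.200000, DF = 0.661989, PV = 4.766322
  t = 6.0000: CF_t = 7.200000, DF = 0.609566, PV = 4.388878
  t = 7.0000: CF_t = 107.200000, DF = 0.561295, PV = 60.170831
Price P = sum_t PV_t = 92.858292
First compute Macaulay numerator sum_t t * PV_t:
  t * PV_t at t = 1.0000: 6.629834
  t * PV_t at t = 2.0000: 12.209640
  t * PV_t at t = 3.0000: 16.864143
  t * PV_t at t = 4.0000: 20.704902
  t * PV_t at t = 5.0000: 23.831610
  t * PV_t at t = 6.0000: 26.333270
  t * PV_t at t = 7.0000: 421.195816
Macaulay duration D = 527.769215 / 92.858292 = 5.683598
Modified duration = D / (1 + y/m) = 5.683598 / (1 + 0.086000) = 5.233516

Answer: Modified duration = 5.2335


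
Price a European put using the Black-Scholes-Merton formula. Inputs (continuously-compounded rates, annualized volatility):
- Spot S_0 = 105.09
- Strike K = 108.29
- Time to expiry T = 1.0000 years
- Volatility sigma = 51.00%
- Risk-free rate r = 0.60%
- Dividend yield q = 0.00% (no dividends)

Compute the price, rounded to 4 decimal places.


Answer: Price = 22.7083

Derivation:
d1 = (ln(S/K) + (r - q + 0.5*sigma^2) * T) / (sigma * sqrt(T)) = 0.20794963
d2 = d1 - sigma * sqrt(T) = -0.30205037
exp(-rT) = 0.99401796; exp(-qT) = 1.00000000
P = K * exp(-rT) * N(-d2) - S_0 * exp(-qT) * N(-d1)
N(-d1) = 0.41763415; N(-d2) = 0.61869317
P = 108.2900 * 0.99401796 * 0.61869317 - 105.0900 * 1.00000000 * 0.41763415 = 22.7083


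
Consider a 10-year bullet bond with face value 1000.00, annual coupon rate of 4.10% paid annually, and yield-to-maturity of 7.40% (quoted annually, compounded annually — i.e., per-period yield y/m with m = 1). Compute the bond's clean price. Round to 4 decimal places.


Coupon per period c = face * coupon_rate / m = 41.000000
Periods per year m = 1; per-period yield y/m = 0.074000
Number of cashflows N = 10
Cashflows (t years, CF_t, discount factor 1/(1+y/m)^(m*t), PV):
  t = 1.0000: CF_t = 41.000000, DF = 0.931099, PV = 38.175047
  t = 2.0000: CF_t = 41.000000, DF = 0.866945, PV = 35.544736
  t = 3.0000: CF_t = 41.000000, DF = 0.807211, PV = 33.095657
  t = 4.0000: CF_t = 41.000000, DF = 0.751593, PV = 30.815323
  t = 5.0000: CF_t = 41.000000, DF = 0.699808, PV = 28.692108
  t = 6.0000: CF_t = 41.000000, DF = 0.651590, PV = 26.715184
  t = 7.0000: CF_t = 41.000000, DF = 0.606694, PV = 24.874473
  t = 8.0000: CF_t = 41.000000, DF = 0.564892, PV = 23.160589
  t = 9.0000: CF_t = 41.000000, DF = 0.525971, PV = 21.564795
  t = 10.0000: CF_t = 1041.000000, DF = 0.489731, PV = 509.809490
Price P = sum_t PV_t = 772.447402

Answer: Price = 772.4474


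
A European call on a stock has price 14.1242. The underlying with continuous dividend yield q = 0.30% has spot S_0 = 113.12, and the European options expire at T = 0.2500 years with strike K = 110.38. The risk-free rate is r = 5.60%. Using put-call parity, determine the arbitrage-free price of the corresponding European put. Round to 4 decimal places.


Put-call parity: C - P = S_0 * exp(-qT) - K * exp(-rT).
S_0 * exp(-qT) = 113.1200 * 0.99925028 = 113.03519181
K * exp(-rT) = 110.3800 * 0.98609754 = 108.84544694
P = C - S*exp(-qT) + K*exp(-rT)
P = 14.1242 - 113.03519181 + 108.84544694 = 9.9345

Answer: Put price = 9.9345


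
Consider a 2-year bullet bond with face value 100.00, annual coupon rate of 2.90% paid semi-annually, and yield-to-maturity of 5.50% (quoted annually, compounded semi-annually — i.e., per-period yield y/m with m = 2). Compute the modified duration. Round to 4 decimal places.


Answer: Modified duration = 1.9039

Derivation:
Coupon per period c = face * coupon_rate / m = 1.450000
Periods per year m = 2; per-period yield y/m = 0.027500
Number of cashflows N = 4
Cashflows (t years, CF_t, discount factor 1/(1+y/m)^(m*t), PV):
  t = 0.5000: CF_t = 1.450000, DF = 0.973236, PV = 1.411192
  t = 1.0000: CF_t = 1.450000, DF = 0.947188, PV = 1.373423
  t = 1.5000: CF_t = 1.450000, DF = 0.921838, PV = 1.336665
  t = 2.0000: CF_t = 101.450000, DF = 0.897166, PV = 91.017464
Price P = sum_t PV_t = 95.138744
First compute Macaulay numerator sum_t t * PV_t:
  t * PV_t at t = 0.5000: 0.705596
  t * PV_t at t = 1.0000: 1.373423
  t * PV_t at t = 1.5000: 2.004997
  t * PV_t at t = 2.0000: 182.034927
Macaulay duration D = 186.118944 / 95.138744 = 1.956290
Modified duration = D / (1 + y/m) = 1.956290 / (1 + 0.027500) = 1.903932


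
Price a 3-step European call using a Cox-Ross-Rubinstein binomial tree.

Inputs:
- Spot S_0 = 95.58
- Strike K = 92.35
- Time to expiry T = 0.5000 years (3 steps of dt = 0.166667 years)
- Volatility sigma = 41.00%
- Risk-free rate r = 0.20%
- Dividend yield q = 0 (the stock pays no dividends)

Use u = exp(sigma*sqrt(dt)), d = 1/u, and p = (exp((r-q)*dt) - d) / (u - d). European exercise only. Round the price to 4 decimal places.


Answer: Price = V(0,0) = 13.4014

Derivation:
dt = T/N = 0.166667
u = exp(sigma*sqrt(dt)) = 1.182206; d = 1/u = 0.845877
p = (exp((r-q)*dt) - d) / (u - d) = 0.459243
Discount per step: exp(-r*dt) = 0.999667
Stock lattice S(k, i) with i counting down-moves:
  k=0: S(0,0) = 95.5800
  k=1: S(1,0) = 112.9952; S(1,1) = 80.8489
  k=2: S(2,0) = 133.5836; S(2,1) = 95.5800; S(2,2) = 68.3882
  k=3: S(3,0) = 157.9232; S(3,1) = 112.9952; S(3,2) = 80.8489; S(3,3) = 57.8480
Terminal payoffs V(N, i) = max(S_T - K, 0):
  V(3,0) = 65.573224; V(3,1) = 20.645206; V(3,2) = 0.000000; V(3,3) = 0.000000
Backward induction: V(k, i) = exp(-r*dt) * [p * V(k+1, i) + (1-p) * V(k+1, i+1)].
  V(2,0) = exp(-r*dt) * [p*65.573224 + (1-p)*20.645206] = 41.264337
  V(2,1) = exp(-r*dt) * [p*20.645206 + (1-p)*0.000000] = 9.478011
  V(2,2) = exp(-r*dt) * [p*0.000000 + (1-p)*0.000000] = 0.000000
  V(1,0) = exp(-r*dt) * [p*41.264337 + (1-p)*9.478011] = 24.067642
  V(1,1) = exp(-r*dt) * [p*9.478011 + (1-p)*0.000000] = 4.351262
  V(0,0) = exp(-r*dt) * [p*24.067642 + (1-p)*4.351262] = 13.401408


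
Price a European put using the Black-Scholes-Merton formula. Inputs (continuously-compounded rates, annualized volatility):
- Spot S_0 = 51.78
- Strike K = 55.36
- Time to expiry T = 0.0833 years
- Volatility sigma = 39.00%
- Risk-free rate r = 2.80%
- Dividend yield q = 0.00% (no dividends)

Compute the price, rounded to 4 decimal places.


d1 = (ln(S/K) + (r - q + 0.5*sigma^2) * T) / (sigma * sqrt(T)) = -0.51692934
d2 = d1 - sigma * sqrt(T) = -0.62949013
exp(-rT) = 0.99767032; exp(-qT) = 1.00000000
P = K * exp(-rT) * N(-d2) - S_0 * exp(-qT) * N(-d1)
N(-d1) = 0.69739726; N(-d2) = 0.73548588
P = 55.3600 * 0.99767032 * 0.73548588 - 51.7800 * 1.00000000 * 0.69739726 = 4.5104

Answer: Price = 4.5104


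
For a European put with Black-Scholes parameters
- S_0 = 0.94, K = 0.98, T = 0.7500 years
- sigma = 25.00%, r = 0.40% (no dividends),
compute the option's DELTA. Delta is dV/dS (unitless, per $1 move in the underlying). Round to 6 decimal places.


d1 = -0.0703683579; d2 = -0.2868747089
phi(d1) = 0.3979557797; exp(-qT) = 1.0000000000; exp(-rT) = 0.9970044955
N(-d1) = 0.5280497622
Delta = -exp(-qT) * N(-d1) = -1.0000000000 * 0.5280497622 = -0.528050

Answer: Delta = -0.528050


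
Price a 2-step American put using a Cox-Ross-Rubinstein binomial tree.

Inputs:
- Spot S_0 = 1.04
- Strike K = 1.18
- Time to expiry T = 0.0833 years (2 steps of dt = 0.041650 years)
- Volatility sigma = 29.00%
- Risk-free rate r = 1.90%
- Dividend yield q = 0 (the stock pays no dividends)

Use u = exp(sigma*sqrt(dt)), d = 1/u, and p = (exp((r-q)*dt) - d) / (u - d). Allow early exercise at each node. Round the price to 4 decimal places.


Answer: Price = V(0,0) = 0.1400

Derivation:
dt = T/N = 0.041650
u = exp(sigma*sqrt(dt)) = 1.060971; d = 1/u = 0.942533
p = (exp((r-q)*dt) - d) / (u - d) = 0.491893
Discount per step: exp(-r*dt) = 0.999209
Stock lattice S(k, i) with i counting down-moves:
  k=0: S(0,0) = 1.0400
  k=1: S(1,0) = 1.1034; S(1,1) = 0.9802
  k=2: S(2,0) = 1.1707; S(2,1) = 1.0400; S(2,2) = 0.9239
Terminal payoffs V(N, i) = max(K - S_T, 0):
  V(2,0) = 0.009315; V(2,1) = 0.140000; V(2,2) = 0.256096
Backward induction: V(k, i) = exp(-r*dt) * [p * V(k+1, i) + (1-p) * V(k+1, i+1)]; then take max(V_cont, immediate exercise) for American.
  V(1,0) = exp(-r*dt) * [p*0.009315 + (1-p)*0.140000] = 0.075657; exercise = 0.076591; V(1,0) = max -> 0.076591
  V(1,1) = exp(-r*dt) * [p*0.140000 + (1-p)*0.256096] = 0.198832; exercise = 0.199765; V(1,1) = max -> 0.199765
  V(0,0) = exp(-r*dt) * [p*0.076591 + (1-p)*0.199765] = 0.139067; exercise = 0.140000; V(0,0) = max -> 0.140000


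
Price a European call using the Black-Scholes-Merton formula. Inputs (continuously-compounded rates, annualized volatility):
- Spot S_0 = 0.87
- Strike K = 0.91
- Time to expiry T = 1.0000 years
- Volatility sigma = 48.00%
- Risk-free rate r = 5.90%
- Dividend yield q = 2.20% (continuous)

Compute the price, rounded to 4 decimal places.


d1 = (ln(S/K) + (r - q + 0.5*sigma^2) * T) / (sigma * sqrt(T)) = 0.22343461
d2 = d1 - sigma * sqrt(T) = -0.25656539
exp(-rT) = 0.94270677; exp(-qT) = 0.97824024
C = S_0 * exp(-qT) * N(d1) - K * exp(-rT) * N(d2)
N(d1) = 0.58840136; N(d2) = 0.39875715
C = 0.8700 * 0.97824024 * 0.58840136 - 0.9100 * 0.94270677 * 0.39875715 = 0.1587

Answer: Price = 0.1587


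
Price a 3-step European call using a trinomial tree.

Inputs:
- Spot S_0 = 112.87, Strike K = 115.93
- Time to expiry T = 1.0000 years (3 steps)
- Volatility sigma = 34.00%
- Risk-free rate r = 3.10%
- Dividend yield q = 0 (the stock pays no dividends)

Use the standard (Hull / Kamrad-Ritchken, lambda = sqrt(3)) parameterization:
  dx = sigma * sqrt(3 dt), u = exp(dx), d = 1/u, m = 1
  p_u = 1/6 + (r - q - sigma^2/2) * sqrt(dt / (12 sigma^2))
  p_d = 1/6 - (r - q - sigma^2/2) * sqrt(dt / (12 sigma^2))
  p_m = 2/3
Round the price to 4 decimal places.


Answer: Price = V(0,0) = 14.5646

Derivation:
dt = T/N = 0.333333; dx = sigma*sqrt(3*dt) = 0.340000
u = exp(dx) = 1.404948; d = 1/u = 0.711770
p_u = 0.153529, p_m = 0.666667, p_d = 0.179804
Discount per step: exp(-r*dt) = 0.989720
Stock lattice S(k, j) with j the centered position index:
  k=0: S(0,+0) = 112.8700
  k=1: S(1,-1) = 80.3375; S(1,+0) = 112.8700; S(1,+1) = 158.5764
  k=2: S(2,-2) = 57.1819; S(2,-1) = 80.3375; S(2,+0) = 112.8700; S(2,+1) = 158.5764; S(2,+2) = 222.7916
  k=3: S(3,-3) = 40.7004; S(3,-2) = 57.1819; S(3,-1) = 80.3375; S(3,+0) = 112.8700; S(3,+1) = 158.5764; S(3,+2) = 222.7916; S(3,+3) = 313.0105
Terminal payoffs V(N, j) = max(S_T - K, 0):
  V(3,-3) = 0.000000; V(3,-2) = 0.000000; V(3,-1) = 0.000000; V(3,+0) = 0.000000; V(3,+1) = 42.646435; V(3,+2) = 106.861580; V(3,+3) = 197.080493
Backward induction: V(k, j) = exp(-r*dt) * [p_u * V(k+1, j+1) + p_m * V(k+1, j) + p_d * V(k+1, j-1)]
  V(2,-2) = exp(-r*dt) * [p_u*0.000000 + p_m*0.000000 + p_d*0.000000] = 0.000000
  V(2,-1) = exp(-r*dt) * [p_u*0.000000 + p_m*0.000000 + p_d*0.000000] = 0.000000
  V(2,+0) = exp(-r*dt) * [p_u*42.646435 + p_m*0.000000 + p_d*0.000000] = 6.480173
  V(2,+1) = exp(-r*dt) * [p_u*106.861580 + p_m*42.646435 + p_d*0.000000] = 44.376418
  V(2,+2) = exp(-r*dt) * [p_u*197.080493 + p_m*106.861580 + p_d*42.646435] = 108.044454
  V(1,-1) = exp(-r*dt) * [p_u*6.480173 + p_m*0.000000 + p_d*0.000000] = 0.984669
  V(1,+0) = exp(-r*dt) * [p_u*44.376418 + p_m*6.480173 + p_d*0.000000] = 11.018750
  V(1,+1) = exp(-r*dt) * [p_u*108.044454 + p_m*44.376418 + p_d*6.480173] = 46.850806
  V(0,+0) = exp(-r*dt) * [p_u*46.850806 + p_m*11.018750 + p_d*0.984669] = 14.564577


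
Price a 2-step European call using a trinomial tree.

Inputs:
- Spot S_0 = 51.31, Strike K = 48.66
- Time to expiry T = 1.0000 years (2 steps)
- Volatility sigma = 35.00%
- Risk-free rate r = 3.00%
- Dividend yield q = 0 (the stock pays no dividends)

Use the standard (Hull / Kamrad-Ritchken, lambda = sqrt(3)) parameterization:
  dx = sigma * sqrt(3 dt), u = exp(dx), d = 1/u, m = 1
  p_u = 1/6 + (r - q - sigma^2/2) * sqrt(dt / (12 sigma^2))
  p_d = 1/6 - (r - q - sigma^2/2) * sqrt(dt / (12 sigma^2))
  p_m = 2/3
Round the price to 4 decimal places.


Answer: Price = V(0,0) = 8.6130

Derivation:
dt = T/N = 0.500000; dx = sigma*sqrt(3*dt) = 0.428661
u = exp(dx) = 1.535200; d = 1/u = 0.651381
p_u = 0.148441, p_m = 0.666667, p_d = 0.184892
Discount per step: exp(-r*dt) = 0.985112
Stock lattice S(k, j) with j the centered position index:
  k=0: S(0,+0) = 51.3100
  k=1: S(1,-1) = 33.4224; S(1,+0) = 51.3100; S(1,+1) = 78.7711
  k=2: S(2,-2) = 21.7707; S(2,-1) = 33.4224; S(2,+0) = 51.3100; S(2,+1) = 78.7711; S(2,+2) = 120.9294
Terminal payoffs V(N, j) = max(S_T - K, 0):
  V(2,-2) = 0.000000; V(2,-1) = 0.000000; V(2,+0) = 2.650000; V(2,+1) = 30.111115; V(2,+2) = 72.269421
Backward induction: V(k, j) = exp(-r*dt) * [p_u * V(k+1, j+1) + p_m * V(k+1, j) + p_d * V(k+1, j-1)]
  V(1,-1) = exp(-r*dt) * [p_u*2.650000 + p_m*0.000000 + p_d*0.000000] = 0.387513
  V(1,+0) = exp(-r*dt) * [p_u*30.111115 + p_m*2.650000 + p_d*0.000000] = 6.143552
  V(1,+1) = exp(-r*dt) * [p_u*72.269421 + p_m*30.111115 + p_d*2.650000] = 30.825933
  V(0,+0) = exp(-r*dt) * [p_u*30.825933 + p_m*6.143552 + p_d*0.387513] = 8.613021


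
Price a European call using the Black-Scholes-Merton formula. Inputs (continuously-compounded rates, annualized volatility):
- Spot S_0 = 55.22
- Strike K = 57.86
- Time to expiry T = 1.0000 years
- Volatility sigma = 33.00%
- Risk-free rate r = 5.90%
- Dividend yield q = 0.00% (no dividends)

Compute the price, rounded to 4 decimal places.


d1 = (ln(S/K) + (r - q + 0.5*sigma^2) * T) / (sigma * sqrt(T)) = 0.20226942
d2 = d1 - sigma * sqrt(T) = -0.12773058
exp(-rT) = 0.94270677; exp(-qT) = 1.00000000
C = S_0 * exp(-qT) * N(d1) - K * exp(-rT) * N(d2)
N(d1) = 0.58014695; N(d2) = 0.44918109
C = 55.2200 * 1.00000000 * 0.58014695 - 57.8600 * 0.94270677 * 0.44918109 = 7.5351

Answer: Price = 7.5351


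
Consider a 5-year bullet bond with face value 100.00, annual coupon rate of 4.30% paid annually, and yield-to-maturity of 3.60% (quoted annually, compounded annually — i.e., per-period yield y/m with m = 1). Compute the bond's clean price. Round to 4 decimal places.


Coupon per period c = face * coupon_rate / m = 4.300000
Periods per year m = 1; per-period yield y/m = 0.036000
Number of cashflows N = 5
Cashflows (t years, CF_t, discount factor 1/(1+y/m)^(m*t), PV):
  t = 1.0000: CF_t = 4.300000, DF = 0.965251, PV = 4.150579
  t = 2.0000: CF_t = 4.300000, DF = 0.931709, PV = 4.006351
  t = 3.0000: CF_t = 4.300000, DF = 0.899333, PV = 3.867134
  t = 4.0000: CF_t = 4.300000, DF = 0.868082, PV = 3.732755
  t = 5.0000: CF_t = 104.300000, DF = 0.837917, PV = 87.394788
Price P = sum_t PV_t = 103.151606

Answer: Price = 103.1516


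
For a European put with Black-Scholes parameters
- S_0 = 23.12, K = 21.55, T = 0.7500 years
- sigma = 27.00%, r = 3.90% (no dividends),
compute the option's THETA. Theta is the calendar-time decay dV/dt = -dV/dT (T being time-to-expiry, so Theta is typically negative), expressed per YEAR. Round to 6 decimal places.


d1 = 0.5427508533; d2 = 0.3089239943
phi(d1) = 0.3443048654; exp(-qT) = 1.0000000000; exp(-rT) = 0.9711736407
Theta = -S*exp(-qT)*phi(d1)*sigma/(2*sqrt(T)) + r*K*exp(-rT)*N(-d2) - q*S*exp(-qT)*N(-d1)
N(-d1) = 0.2936506778; N(-d2) = 0.3786896721; sqrt(T) = 0.8660254038
Term 1 = -23.1200 * 1.0000000000 * 0.3443048654 * 0.2700 / (2 * 0.8660254038) = -1.2408924047
Term 2 = 0.0390 * 21.5500 * 0.9711736407 * 0.3786896721 = 0.3090951772
Term 3 = 0 (no dividend yield, q = 0)
Theta = -1.2408924047 + (0.3090951772) + (0.0000000000) = -0.931797

Answer: Theta = -0.931797


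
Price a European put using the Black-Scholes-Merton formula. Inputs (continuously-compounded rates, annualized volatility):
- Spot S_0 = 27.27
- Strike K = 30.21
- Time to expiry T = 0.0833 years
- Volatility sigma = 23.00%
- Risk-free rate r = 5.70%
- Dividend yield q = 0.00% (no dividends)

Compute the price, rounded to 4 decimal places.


Answer: Price = 2.8564

Derivation:
d1 = (ln(S/K) + (r - q + 0.5*sigma^2) * T) / (sigma * sqrt(T)) = -1.43765498
d2 = d1 - sigma * sqrt(T) = -1.50403698
exp(-rT) = 0.99526315; exp(-qT) = 1.00000000
P = K * exp(-rT) * N(-d2) - S_0 * exp(-qT) * N(-d1)
N(-d1) = 0.92473401; N(-d2) = 0.93371408
P = 30.2100 * 0.99526315 * 0.93371408 - 27.2700 * 1.00000000 * 0.92473401 = 2.8564


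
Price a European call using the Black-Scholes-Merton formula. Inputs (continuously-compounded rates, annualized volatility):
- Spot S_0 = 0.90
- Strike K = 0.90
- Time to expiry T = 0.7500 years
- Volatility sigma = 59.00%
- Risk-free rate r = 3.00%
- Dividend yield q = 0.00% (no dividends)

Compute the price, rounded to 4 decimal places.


Answer: Price = 0.1896

Derivation:
d1 = (ln(S/K) + (r - q + 0.5*sigma^2) * T) / (sigma * sqrt(T)) = 0.29951268
d2 = d1 - sigma * sqrt(T) = -0.21144230
exp(-rT) = 0.97775124; exp(-qT) = 1.00000000
C = S_0 * exp(-qT) * N(d1) - K * exp(-rT) * N(d2)
N(d1) = 0.61772555; N(d2) = 0.41627107
C = 0.9000 * 1.00000000 * 0.61772555 - 0.9000 * 0.97775124 * 0.41627107 = 0.1896


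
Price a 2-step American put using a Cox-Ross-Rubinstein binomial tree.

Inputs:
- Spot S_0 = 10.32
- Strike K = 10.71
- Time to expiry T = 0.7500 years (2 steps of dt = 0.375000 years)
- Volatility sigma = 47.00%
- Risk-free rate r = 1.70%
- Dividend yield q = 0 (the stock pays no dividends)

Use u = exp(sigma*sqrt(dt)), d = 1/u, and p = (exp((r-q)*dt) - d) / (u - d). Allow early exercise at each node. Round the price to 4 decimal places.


dt = T/N = 0.375000
u = exp(sigma*sqrt(dt)) = 1.333511; d = 1/u = 0.749900
p = (exp((r-q)*dt) - d) / (u - d) = 0.439497
Discount per step: exp(-r*dt) = 0.993645
Stock lattice S(k, i) with i counting down-moves:
  k=0: S(0,0) = 10.3200
  k=1: S(1,0) = 13.7618; S(1,1) = 7.7390
  k=2: S(2,0) = 18.3515; S(2,1) = 10.3200; S(2,2) = 5.8035
Terminal payoffs V(N, i) = max(K - S_T, 0):
  V(2,0) = 0.000000; V(2,1) = 0.390000; V(2,2) = 4.906544
Backward induction: V(k, i) = exp(-r*dt) * [p * V(k+1, i) + (1-p) * V(k+1, i+1)]; then take max(V_cont, immediate exercise) for American.
  V(1,0) = exp(-r*dt) * [p*0.000000 + (1-p)*0.390000] = 0.217207; exercise = 0.000000; V(1,0) = max -> 0.217207
  V(1,1) = exp(-r*dt) * [p*0.390000 + (1-p)*4.906544] = 2.902970; exercise = 2.971029; V(1,1) = max -> 2.971029
  V(0,0) = exp(-r*dt) * [p*0.217207 + (1-p)*2.971029] = 1.749543; exercise = 0.390000; V(0,0) = max -> 1.749543

Answer: Price = V(0,0) = 1.7495


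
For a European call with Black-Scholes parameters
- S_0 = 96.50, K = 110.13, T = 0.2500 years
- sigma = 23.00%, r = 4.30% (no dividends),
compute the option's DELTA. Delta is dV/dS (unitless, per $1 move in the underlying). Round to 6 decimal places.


Answer: Delta = 0.159169

Derivation:
d1 = -0.9978780681; d2 = -1.1128780681
phi(d1) = 0.2424841691; exp(-qT) = 1.0000000000; exp(-rT) = 0.9893075748
N(d1) = 0.1591692441
Delta = exp(-qT) * N(d1) = 1.0000000000 * 0.1591692441 = 0.159169


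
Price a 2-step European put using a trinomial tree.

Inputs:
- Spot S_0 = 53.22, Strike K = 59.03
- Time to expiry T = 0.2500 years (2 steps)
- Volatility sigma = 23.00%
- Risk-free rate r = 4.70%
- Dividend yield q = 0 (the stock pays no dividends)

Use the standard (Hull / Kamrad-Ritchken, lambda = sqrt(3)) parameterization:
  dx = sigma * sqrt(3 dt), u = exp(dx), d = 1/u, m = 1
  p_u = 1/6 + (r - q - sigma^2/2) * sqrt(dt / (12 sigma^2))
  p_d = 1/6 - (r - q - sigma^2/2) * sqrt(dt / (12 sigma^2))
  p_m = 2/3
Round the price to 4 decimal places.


dt = T/N = 0.125000; dx = sigma*sqrt(3*dt) = 0.140846
u = exp(dx) = 1.151247; d = 1/u = 0.868623
p_u = 0.175786, p_m = 0.666667, p_d = 0.157548
Discount per step: exp(-r*dt) = 0.994142
Stock lattice S(k, j) with j the centered position index:
  k=0: S(0,+0) = 53.2200
  k=1: S(1,-1) = 46.2281; S(1,+0) = 53.2200; S(1,+1) = 61.2694
  k=2: S(2,-2) = 40.1548; S(2,-1) = 46.2281; S(2,+0) = 53.2200; S(2,+1) = 61.2694; S(2,+2) = 70.5362
Terminal payoffs V(N, j) = max(K - S_T, 0):
  V(2,-2) = 18.875161; V(2,-1) = 12.801865; V(2,+0) = 5.810000; V(2,+1) = 0.000000; V(2,+2) = 0.000000
Backward induction: V(k, j) = exp(-r*dt) * [p_u * V(k+1, j+1) + p_m * V(k+1, j) + p_d * V(k+1, j-1)]
  V(1,-1) = exp(-r*dt) * [p_u*5.810000 + p_m*12.801865 + p_d*18.875161] = 12.456233
  V(1,+0) = exp(-r*dt) * [p_u*0.000000 + p_m*5.810000 + p_d*12.801865] = 5.855733
  V(1,+1) = exp(-r*dt) * [p_u*0.000000 + p_m*0.000000 + p_d*5.810000] = 0.909990
  V(0,+0) = exp(-r*dt) * [p_u*0.909990 + p_m*5.855733 + p_d*12.456233] = 5.990935

Answer: Price = V(0,0) = 5.9909


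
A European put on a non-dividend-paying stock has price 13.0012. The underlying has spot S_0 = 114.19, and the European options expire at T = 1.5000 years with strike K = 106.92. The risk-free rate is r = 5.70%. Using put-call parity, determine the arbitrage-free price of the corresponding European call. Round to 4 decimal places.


Put-call parity: C - P = S_0 * exp(-qT) - K * exp(-rT).
S_0 * exp(-qT) = 114.1900 * 1.00000000 = 114.19000000
K * exp(-rT) = 106.9200 * 0.91805314 = 98.15824206
C = P + S*exp(-qT) - K*exp(-rT)
C = 13.0012 + 114.19000000 - 98.15824206 = 29.0330

Answer: Call price = 29.0330


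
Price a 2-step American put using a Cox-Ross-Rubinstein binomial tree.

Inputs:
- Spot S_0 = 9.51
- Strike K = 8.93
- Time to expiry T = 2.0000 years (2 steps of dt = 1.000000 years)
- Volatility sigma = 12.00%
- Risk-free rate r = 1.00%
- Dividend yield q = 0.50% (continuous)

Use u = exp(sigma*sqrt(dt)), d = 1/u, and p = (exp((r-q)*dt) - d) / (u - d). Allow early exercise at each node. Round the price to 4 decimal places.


dt = T/N = 1.000000
u = exp(sigma*sqrt(dt)) = 1.127497; d = 1/u = 0.886920
p = (exp((r-q)*dt) - d) / (u - d) = 0.490871
Discount per step: exp(-r*dt) = 0.990050
Stock lattice S(k, i) with i counting down-moves:
  k=0: S(0,0) = 9.5100
  k=1: S(1,0) = 10.7225; S(1,1) = 8.4346
  k=2: S(2,0) = 12.0896; S(2,1) = 9.5100; S(2,2) = 7.4808
Terminal payoffs V(N, i) = max(K - S_T, 0):
  V(2,0) = 0.000000; V(2,1) = 0.000000; V(2,2) = 1.449169
Backward induction: V(k, i) = exp(-r*dt) * [p * V(k+1, i) + (1-p) * V(k+1, i+1)]; then take max(V_cont, immediate exercise) for American.
  V(1,0) = exp(-r*dt) * [p*0.000000 + (1-p)*0.000000] = 0.000000; exercise = 0.000000; V(1,0) = max -> 0.000000
  V(1,1) = exp(-r*dt) * [p*0.000000 + (1-p)*1.449169] = 0.730472; exercise = 0.495387; V(1,1) = max -> 0.730472
  V(0,0) = exp(-r*dt) * [p*0.000000 + (1-p)*0.730472] = 0.368204; exercise = 0.000000; V(0,0) = max -> 0.368204

Answer: Price = V(0,0) = 0.3682


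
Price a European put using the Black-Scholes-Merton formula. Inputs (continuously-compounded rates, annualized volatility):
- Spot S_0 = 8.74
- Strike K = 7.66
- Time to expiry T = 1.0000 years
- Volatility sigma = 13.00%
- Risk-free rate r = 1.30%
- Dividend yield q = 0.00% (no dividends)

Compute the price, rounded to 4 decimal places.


Answer: Price = 0.0703

Derivation:
d1 = (ln(S/K) + (r - q + 0.5*sigma^2) * T) / (sigma * sqrt(T)) = 1.17960158
d2 = d1 - sigma * sqrt(T) = 1.04960158
exp(-rT) = 0.98708414; exp(-qT) = 1.00000000
P = K * exp(-rT) * N(-d2) - S_0 * exp(-qT) * N(-d1)
N(-d1) = 0.11907936; N(-d2) = 0.14695066
P = 7.6600 * 0.98708414 * 0.14695066 - 8.7400 * 1.00000000 * 0.11907936 = 0.0703


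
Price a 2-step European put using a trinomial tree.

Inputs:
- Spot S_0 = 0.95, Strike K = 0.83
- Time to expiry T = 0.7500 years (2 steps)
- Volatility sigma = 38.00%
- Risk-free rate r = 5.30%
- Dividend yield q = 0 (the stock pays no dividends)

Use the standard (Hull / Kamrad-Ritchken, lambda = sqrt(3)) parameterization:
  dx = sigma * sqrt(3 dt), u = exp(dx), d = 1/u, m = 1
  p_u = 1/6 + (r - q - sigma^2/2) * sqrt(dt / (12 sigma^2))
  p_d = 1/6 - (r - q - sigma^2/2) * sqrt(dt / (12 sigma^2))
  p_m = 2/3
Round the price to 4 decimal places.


Answer: Price = V(0,0) = 0.0559

Derivation:
dt = T/N = 0.375000; dx = sigma*sqrt(3*dt) = 0.403051
u = exp(dx) = 1.496383; d = 1/u = 0.668278
p_u = 0.157735, p_m = 0.666667, p_d = 0.175599
Discount per step: exp(-r*dt) = 0.980321
Stock lattice S(k, j) with j the centered position index:
  k=0: S(0,+0) = 0.9500
  k=1: S(1,-1) = 0.6349; S(1,+0) = 0.9500; S(1,+1) = 1.4216
  k=2: S(2,-2) = 0.4243; S(2,-1) = 0.6349; S(2,+0) = 0.9500; S(2,+1) = 1.4216; S(2,+2) = 2.1272
Terminal payoffs V(N, j) = max(K - S_T, 0):
  V(2,-2) = 0.405734; V(2,-1) = 0.195136; V(2,+0) = 0.000000; V(2,+1) = 0.000000; V(2,+2) = 0.000000
Backward induction: V(k, j) = exp(-r*dt) * [p_u * V(k+1, j+1) + p_m * V(k+1, j) + p_d * V(k+1, j-1)]
  V(1,-1) = exp(-r*dt) * [p_u*0.000000 + p_m*0.195136 + p_d*0.405734] = 0.197375
  V(1,+0) = exp(-r*dt) * [p_u*0.000000 + p_m*0.000000 + p_d*0.195136] = 0.033591
  V(1,+1) = exp(-r*dt) * [p_u*0.000000 + p_m*0.000000 + p_d*0.000000] = 0.000000
  V(0,+0) = exp(-r*dt) * [p_u*0.000000 + p_m*0.033591 + p_d*0.197375] = 0.055930


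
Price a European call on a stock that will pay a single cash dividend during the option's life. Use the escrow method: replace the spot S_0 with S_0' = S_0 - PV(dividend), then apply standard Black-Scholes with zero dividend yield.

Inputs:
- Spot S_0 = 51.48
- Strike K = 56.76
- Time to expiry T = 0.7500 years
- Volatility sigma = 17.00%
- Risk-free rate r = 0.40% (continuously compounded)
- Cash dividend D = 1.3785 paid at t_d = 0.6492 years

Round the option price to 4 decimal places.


Answer: Price = 0.8974

Derivation:
PV(D) = D * exp(-r * t_d) = 1.3785 * 0.99740657 = 1.37492496
S_0' = S_0 - PV(D) = 51.4800 - 1.37492496 = 50.10507504
d1 = (ln(S_0'/K) + (r + sigma^2/2)*T) / (sigma*sqrt(T)) = -0.75308245
d2 = d1 - sigma*sqrt(T) = -0.90030677
exp(-rT) = 0.99700450
N(d1) = 0.22570018; N(d2) = 0.18397851
C = S_0' * N(d1) - K * exp(-rT) * N(d2) = 50.10507504 * 0.22570018 - 56.7600 * 0.99700450 * 0.18397851 = 0.8974


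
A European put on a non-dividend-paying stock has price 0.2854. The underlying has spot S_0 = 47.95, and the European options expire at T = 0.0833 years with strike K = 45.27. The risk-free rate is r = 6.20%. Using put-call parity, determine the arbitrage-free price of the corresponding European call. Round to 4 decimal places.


Answer: Call price = 3.1986

Derivation:
Put-call parity: C - P = S_0 * exp(-qT) - K * exp(-rT).
S_0 * exp(-qT) = 47.9500 * 1.00000000 = 47.95000000
K * exp(-rT) = 45.2700 * 0.99484871 = 45.03680127
C = P + S*exp(-qT) - K*exp(-rT)
C = 0.2854 + 47.95000000 - 45.03680127 = 3.1986


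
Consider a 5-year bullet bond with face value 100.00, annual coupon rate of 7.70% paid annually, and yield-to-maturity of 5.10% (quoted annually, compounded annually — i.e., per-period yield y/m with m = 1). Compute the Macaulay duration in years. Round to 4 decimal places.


Coupon per period c = face * coupon_rate / m = 7.700000
Periods per year m = 1; per-period yield y/m = 0.051000
Number of cashflows N = 5
Cashflows (t years, CF_t, discount factor 1/(1+y/m)^(m*t), PV):
  t = 1.0000: CF_t = 7.700000, DF = 0.951475, PV = 7.326356
  t = 2.0000: CF_t = 7.700000, DF = 0.905304, PV = 6.970843
  t = 3.0000: CF_t = 7.700000, DF = 0.861374, PV = 6.632581
  t = 4.0000: CF_t = 7.700000, DF = 0.819576, PV = 6.310734
  t = 5.0000: CF_t = 107.700000, DF = 0.779806, PV = 83.985077
Price P = sum_t PV_t = 111.225590
Macaulay numerator sum_t t * PV_t:
  t * PV_t at t = 1.0000: 7.326356
  t * PV_t at t = 2.0000: 13.941686
  t * PV_t at t = 3.0000: 19.897744
  t * PV_t at t = 4.0000: 25.242935
  t * PV_t at t = 5.0000: 419.925383
Macaulay duration D = (sum_t t * PV_t) / P = 486.334104 / 111.225590 = 4.372502

Answer: Macaulay duration = 4.3725 years


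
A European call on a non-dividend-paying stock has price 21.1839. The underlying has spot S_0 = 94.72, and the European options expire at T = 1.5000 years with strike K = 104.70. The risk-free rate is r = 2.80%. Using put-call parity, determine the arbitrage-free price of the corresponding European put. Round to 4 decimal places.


Put-call parity: C - P = S_0 * exp(-qT) - K * exp(-rT).
S_0 * exp(-qT) = 94.7200 * 1.00000000 = 94.72000000
K * exp(-rT) = 104.7000 * 0.95886978 = 100.39366603
P = C - S*exp(-qT) + K*exp(-rT)
P = 21.1839 - 94.72000000 + 100.39366603 = 26.8576

Answer: Put price = 26.8576


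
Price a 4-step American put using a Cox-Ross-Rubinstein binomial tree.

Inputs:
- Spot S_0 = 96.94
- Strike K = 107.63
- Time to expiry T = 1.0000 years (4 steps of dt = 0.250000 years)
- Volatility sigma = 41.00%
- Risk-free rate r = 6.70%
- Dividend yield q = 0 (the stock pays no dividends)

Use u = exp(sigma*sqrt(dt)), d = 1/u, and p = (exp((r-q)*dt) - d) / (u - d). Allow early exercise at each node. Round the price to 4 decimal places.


dt = T/N = 0.250000
u = exp(sigma*sqrt(dt)) = 1.227525; d = 1/u = 0.814647
p = (exp((r-q)*dt) - d) / (u - d) = 0.489839
Discount per step: exp(-r*dt) = 0.983390
Stock lattice S(k, i) with i counting down-moves:
  k=0: S(0,0) = 96.9400
  k=1: S(1,0) = 118.9963; S(1,1) = 78.9719
  k=2: S(2,0) = 146.0709; S(2,1) = 96.9400; S(2,2) = 64.3343
  k=3: S(3,0) = 179.3057; S(3,1) = 118.9963; S(3,2) = 78.9719; S(3,3) = 52.4097
  k=4: S(4,0) = 220.1023; S(4,1) = 146.0709; S(4,2) = 96.9400; S(4,3) = 64.3343; S(4,4) = 42.6954
Terminal payoffs V(N, i) = max(K - S_T, 0):
  V(4,0) = 0.000000; V(4,1) = 0.000000; V(4,2) = 10.690000; V(4,3) = 43.295745; V(4,4) = 64.934555
Backward induction: V(k, i) = exp(-r*dt) * [p * V(k+1, i) + (1-p) * V(k+1, i+1)]; then take max(V_cont, immediate exercise) for American.
  V(3,0) = exp(-r*dt) * [p*0.000000 + (1-p)*0.000000] = 0.000000; exercise = 0.000000; V(3,0) = max -> 0.000000
  V(3,1) = exp(-r*dt) * [p*0.000000 + (1-p)*10.690000] = 5.363030; exercise = 0.000000; V(3,1) = max -> 5.363030
  V(3,2) = exp(-r*dt) * [p*10.690000 + (1-p)*43.295745] = 26.870301; exercise = 28.658089; V(3,2) = max -> 28.658089
  V(3,3) = exp(-r*dt) * [p*43.295745 + (1-p)*64.934555] = 53.432484; exercise = 55.220272; V(3,3) = max -> 55.220272
  V(2,0) = exp(-r*dt) * [p*0.000000 + (1-p)*5.363030] = 2.690561; exercise = 0.000000; V(2,0) = max -> 2.690561
  V(2,1) = exp(-r*dt) * [p*5.363030 + (1-p)*28.658089] = 16.960768; exercise = 10.690000; V(2,1) = max -> 16.960768
  V(2,2) = exp(-r*dt) * [p*28.658089 + (1-p)*55.220272] = 41.507957; exercise = 43.295745; V(2,2) = max -> 43.295745
  V(1,0) = exp(-r*dt) * [p*2.690561 + (1-p)*16.960768] = 9.805042; exercise = 0.000000; V(1,0) = max -> 9.805042
  V(1,1) = exp(-r*dt) * [p*16.960768 + (1-p)*43.295745] = 29.890948; exercise = 28.658089; V(1,1) = max -> 29.890948
  V(0,0) = exp(-r*dt) * [p*9.805042 + (1-p)*29.890948] = 19.719007; exercise = 10.690000; V(0,0) = max -> 19.719007

Answer: Price = V(0,0) = 19.7190


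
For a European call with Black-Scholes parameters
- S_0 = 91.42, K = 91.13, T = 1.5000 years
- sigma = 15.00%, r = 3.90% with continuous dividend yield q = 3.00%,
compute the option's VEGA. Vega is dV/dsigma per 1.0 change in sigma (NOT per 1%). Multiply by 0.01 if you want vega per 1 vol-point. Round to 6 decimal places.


d1 = 0.1826351222; d2 = -0.0010766085
phi(d1) = 0.3923439788; exp(-qT) = 0.9559974818; exp(-rT) = 0.9431782404
Vega = S * exp(-qT) * phi(d1) * sqrt(T) = 91.4200 * 0.9559974818 * 0.3923439788 * 1.2247448714 = 41.996257

Answer: Vega = 41.996257


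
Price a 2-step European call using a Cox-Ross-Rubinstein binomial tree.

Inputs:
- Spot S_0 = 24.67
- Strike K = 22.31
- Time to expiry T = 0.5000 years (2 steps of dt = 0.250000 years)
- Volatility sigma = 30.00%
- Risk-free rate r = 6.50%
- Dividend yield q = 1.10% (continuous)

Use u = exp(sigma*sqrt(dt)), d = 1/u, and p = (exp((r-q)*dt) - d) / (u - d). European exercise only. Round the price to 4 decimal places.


Answer: Price = V(0,0) = 3.8845

Derivation:
dt = T/N = 0.250000
u = exp(sigma*sqrt(dt)) = 1.161834; d = 1/u = 0.860708
p = (exp((r-q)*dt) - d) / (u - d) = 0.507706
Discount per step: exp(-r*dt) = 0.983881
Stock lattice S(k, i) with i counting down-moves:
  k=0: S(0,0) = 24.6700
  k=1: S(1,0) = 28.6625; S(1,1) = 21.2337
  k=2: S(2,0) = 33.3010; S(2,1) = 24.6700; S(2,2) = 18.2760
Terminal payoffs V(N, i) = max(S_T - K, 0):
  V(2,0) = 10.991017; V(2,1) = 2.360000; V(2,2) = 0.000000
Backward induction: V(k, i) = exp(-r*dt) * [p * V(k+1, i) + (1-p) * V(k+1, i+1)].
  V(1,0) = exp(-r*dt) * [p*10.991017 + (1-p)*2.360000] = 6.633345
  V(1,1) = exp(-r*dt) * [p*2.360000 + (1-p)*0.000000] = 1.178873
  V(0,0) = exp(-r*dt) * [p*6.633345 + (1-p)*1.178873] = 3.884501


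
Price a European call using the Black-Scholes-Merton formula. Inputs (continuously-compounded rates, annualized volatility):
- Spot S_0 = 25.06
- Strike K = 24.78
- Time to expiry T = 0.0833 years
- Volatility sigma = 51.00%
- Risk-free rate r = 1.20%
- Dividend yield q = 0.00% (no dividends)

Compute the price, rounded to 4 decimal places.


Answer: Price = 1.6187

Derivation:
d1 = (ln(S/K) + (r - q + 0.5*sigma^2) * T) / (sigma * sqrt(T)) = 0.15672311
d2 = d1 - sigma * sqrt(T) = 0.00952824
exp(-rT) = 0.99900090; exp(-qT) = 1.00000000
C = S_0 * exp(-qT) * N(d1) - K * exp(-rT) * N(d2)
N(d1) = 0.56226846; N(d2) = 0.50380116
C = 25.0600 * 1.00000000 * 0.56226846 - 24.7800 * 0.99900090 * 0.50380116 = 1.6187


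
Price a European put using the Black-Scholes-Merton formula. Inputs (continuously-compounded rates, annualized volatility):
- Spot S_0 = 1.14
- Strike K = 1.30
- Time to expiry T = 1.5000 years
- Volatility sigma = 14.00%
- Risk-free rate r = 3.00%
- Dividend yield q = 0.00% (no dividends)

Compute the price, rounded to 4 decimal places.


d1 = (ln(S/K) + (r - q + 0.5*sigma^2) * T) / (sigma * sqrt(T)) = -0.41778965
d2 = d1 - sigma * sqrt(T) = -0.58925393
exp(-rT) = 0.95599748; exp(-qT) = 1.00000000
P = K * exp(-rT) * N(-d2) - S_0 * exp(-qT) * N(-d1)
N(-d1) = 0.66194954; N(-d2) = 0.72215453
P = 1.3000 * 0.95599748 * 0.72215453 - 1.1400 * 1.00000000 * 0.66194954 = 0.1429

Answer: Price = 0.1429


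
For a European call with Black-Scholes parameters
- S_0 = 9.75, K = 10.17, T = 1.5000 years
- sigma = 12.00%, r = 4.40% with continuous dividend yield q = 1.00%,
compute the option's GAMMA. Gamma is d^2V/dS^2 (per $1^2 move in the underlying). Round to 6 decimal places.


d1 = 0.1335317216; d2 = -0.0134376629
phi(d1) = 0.3954013739; exp(-qT) = 0.9851119396; exp(-rT) = 0.9361308643
Gamma = exp(-qT) * phi(d1) / (S * sigma * sqrt(T)) = 0.9851119396 * 0.3954013739 / (9.7500 * 0.1200 * 1.2247448714) = 0.271827

Answer: Gamma = 0.271827


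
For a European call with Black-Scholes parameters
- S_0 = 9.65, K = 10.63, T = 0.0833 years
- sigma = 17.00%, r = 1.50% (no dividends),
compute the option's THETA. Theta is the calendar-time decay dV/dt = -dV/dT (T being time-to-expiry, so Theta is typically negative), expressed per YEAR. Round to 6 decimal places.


d1 = -1.9213120295; d2 = -1.9703769864
phi(d1) = 0.0629976100; exp(-qT) = 1.0000000000; exp(-rT) = 0.9987512803
Theta = -S*exp(-qT)*phi(d1)*sigma/(2*sqrt(T)) - r*K*exp(-rT)*N(d2) + q*S*exp(-qT)*N(d1)
N(d1) = 0.0273461907; N(d2) = 0.0243975906; sqrt(T) = 0.2886173938
Term 1 = -9.6500 * 1.0000000000 * 0.0629976100 * 0.1700 / (2 * 0.2886173938) = -0.1790390694
Term 2 = -0.0150 * 10.6300 * 0.9987512803 * 0.0243975906 = -0.0038853381
Term 3 = 0 (no dividend yield, q = 0)
Theta = -0.1790390694 + (-0.0038853381) + (0.0000000000) = -0.182924

Answer: Theta = -0.182924


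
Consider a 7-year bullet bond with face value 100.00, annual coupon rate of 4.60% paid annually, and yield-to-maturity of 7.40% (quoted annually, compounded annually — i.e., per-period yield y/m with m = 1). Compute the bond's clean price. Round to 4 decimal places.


Coupon per period c = face * coupon_rate / m = 4.600000
Periods per year m = 1; per-period yield y/m = 0.074000
Number of cashflows N = 7
Cashflows (t years, CF_t, discount factor 1/(1+y/m)^(m*t), PV):
  t = 1.0000: CF_t = 4.600000, DF = 0.931099, PV = 4.283054
  t = 2.0000: CF_t = 4.600000, DF = 0.866945, PV = 3.987946
  t = 3.0000: CF_t = 4.600000, DF = 0.807211, PV = 3.713171
  t = 4.0000: CF_t = 4.600000, DF = 0.751593, PV = 3.457329
  t = 5.0000: CF_t = 4.600000, DF = 0.699808, PV = 3.219115
  t = 6.0000: CF_t = 4.600000, DF = 0.651590, PV = 2.997313
  t = 7.0000: CF_t = 104.600000, DF = 0.606694, PV = 63.460241
Price P = sum_t PV_t = 85.118169

Answer: Price = 85.1182


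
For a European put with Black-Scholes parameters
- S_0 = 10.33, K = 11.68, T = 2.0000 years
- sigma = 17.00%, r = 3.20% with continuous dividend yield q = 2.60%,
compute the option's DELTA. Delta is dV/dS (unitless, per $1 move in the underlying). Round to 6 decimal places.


d1 = -0.3407659645; d2 = -0.5811822701
phi(d1) = 0.3764390034; exp(-qT) = 0.9493288668; exp(-rT) = 0.9380049995
N(-d1) = 0.6333601126
Delta = -exp(-qT) * N(-d1) = -0.9493288668 * 0.6333601126 = -0.601267

Answer: Delta = -0.601267


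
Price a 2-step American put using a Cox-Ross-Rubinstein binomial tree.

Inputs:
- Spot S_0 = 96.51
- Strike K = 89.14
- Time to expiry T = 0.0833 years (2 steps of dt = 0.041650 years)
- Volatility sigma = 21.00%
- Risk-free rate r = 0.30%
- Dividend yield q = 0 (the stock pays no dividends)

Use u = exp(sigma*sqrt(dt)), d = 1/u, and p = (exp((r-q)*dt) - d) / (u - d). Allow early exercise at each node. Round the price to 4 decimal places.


dt = T/N = 0.041650
u = exp(sigma*sqrt(dt)) = 1.043789; d = 1/u = 0.958048
p = (exp((r-q)*dt) - d) / (u - d) = 0.490745
Discount per step: exp(-r*dt) = 0.999875
Stock lattice S(k, i) with i counting down-moves:
  k=0: S(0,0) = 96.5100
  k=1: S(1,0) = 100.7361; S(1,1) = 92.4612
  k=2: S(2,0) = 105.1472; S(2,1) = 96.5100; S(2,2) = 88.5823
Terminal payoffs V(N, i) = max(K - S_T, 0):
  V(2,0) = 0.000000; V(2,1) = 0.000000; V(2,2) = 0.557738
Backward induction: V(k, i) = exp(-r*dt) * [p * V(k+1, i) + (1-p) * V(k+1, i+1)]; then take max(V_cont, immediate exercise) for American.
  V(1,0) = exp(-r*dt) * [p*0.000000 + (1-p)*0.000000] = 0.000000; exercise = 0.000000; V(1,0) = max -> 0.000000
  V(1,1) = exp(-r*dt) * [p*0.000000 + (1-p)*0.557738] = 0.283995; exercise = 0.000000; V(1,1) = max -> 0.283995
  V(0,0) = exp(-r*dt) * [p*0.000000 + (1-p)*0.283995] = 0.144608; exercise = 0.000000; V(0,0) = max -> 0.144608

Answer: Price = V(0,0) = 0.1446
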